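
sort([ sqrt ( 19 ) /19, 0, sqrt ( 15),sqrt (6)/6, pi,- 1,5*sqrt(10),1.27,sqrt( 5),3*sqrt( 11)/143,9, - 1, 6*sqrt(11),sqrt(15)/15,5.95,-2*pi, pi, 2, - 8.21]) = [  -  8.21  ,  -  2*pi,- 1, - 1,0, 3 *sqrt ( 11)/143, sqrt (19 )/19, sqrt (15 )/15, sqrt(6)/6,1.27, 2, sqrt( 5),pi, pi, sqrt(15),5.95, 9, 5*sqrt(10 ), 6*sqrt(11)] 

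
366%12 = 6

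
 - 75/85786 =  - 75/85786=- 0.00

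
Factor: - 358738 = - 2^1*179369^1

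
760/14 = 54 + 2/7= 54.29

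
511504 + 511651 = 1023155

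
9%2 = 1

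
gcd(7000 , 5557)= 1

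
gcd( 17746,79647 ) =1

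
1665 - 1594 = 71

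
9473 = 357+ 9116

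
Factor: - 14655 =-3^1*5^1*977^1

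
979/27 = 979/27 = 36.26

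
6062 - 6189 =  - 127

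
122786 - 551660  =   - 428874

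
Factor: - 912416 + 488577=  - 423839 = - 13^1 * 32603^1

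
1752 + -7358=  - 5606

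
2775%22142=2775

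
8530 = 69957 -61427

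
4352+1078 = 5430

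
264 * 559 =147576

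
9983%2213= 1131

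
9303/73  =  127 + 32/73 = 127.44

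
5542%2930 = 2612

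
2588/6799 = 2588/6799 = 0.38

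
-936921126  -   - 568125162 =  - 368795964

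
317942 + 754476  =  1072418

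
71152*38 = 2703776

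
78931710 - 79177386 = - 245676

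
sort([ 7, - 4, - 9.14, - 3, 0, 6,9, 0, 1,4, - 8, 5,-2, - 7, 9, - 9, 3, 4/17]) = [ - 9.14,- 9, - 8,  -  7, - 4,  -  3 ,  -  2, 0 , 0,4/17,1,3, 4,5  ,  6, 7, 9, 9]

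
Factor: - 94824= - 2^3*3^3 * 439^1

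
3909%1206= 291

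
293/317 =293/317=0.92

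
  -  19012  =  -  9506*2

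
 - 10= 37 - 47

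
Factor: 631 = 631^1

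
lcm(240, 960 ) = 960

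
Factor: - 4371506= -2^1 * 347^1 * 6299^1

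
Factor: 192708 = 2^2*3^2*53^1*101^1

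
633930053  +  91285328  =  725215381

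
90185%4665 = 1550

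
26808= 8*3351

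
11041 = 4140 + 6901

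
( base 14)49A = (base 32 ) so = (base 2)1110011000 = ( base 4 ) 32120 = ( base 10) 920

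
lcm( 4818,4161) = 91542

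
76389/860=76389/860  =  88.82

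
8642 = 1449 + 7193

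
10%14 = 10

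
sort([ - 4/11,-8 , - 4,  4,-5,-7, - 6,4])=[ - 8, -7, - 6, - 5, - 4, - 4/11, 4, 4]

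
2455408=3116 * 788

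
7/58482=7/58482= 0.00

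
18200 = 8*2275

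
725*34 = 24650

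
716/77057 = 716/77057 = 0.01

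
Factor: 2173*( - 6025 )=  - 5^2*41^1*53^1*241^1=- 13092325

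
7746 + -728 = 7018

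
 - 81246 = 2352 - 83598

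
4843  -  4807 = 36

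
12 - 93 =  - 81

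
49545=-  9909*( - 5)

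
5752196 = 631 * 9116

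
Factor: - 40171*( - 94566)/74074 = 3^1*7^( - 1)*11^ (-1 )*13^(-1)*17^2*37^( - 1 )*139^1*15761^1 = 1899405393/37037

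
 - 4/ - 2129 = 4/2129 = 0.00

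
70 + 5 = 75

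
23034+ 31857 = 54891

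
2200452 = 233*9444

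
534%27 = 21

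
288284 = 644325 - 356041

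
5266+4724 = 9990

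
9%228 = 9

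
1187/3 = 1187/3 = 395.67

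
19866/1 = 19866  =  19866.00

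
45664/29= 45664/29   =  1574.62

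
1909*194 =370346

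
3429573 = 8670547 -5240974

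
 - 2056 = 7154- 9210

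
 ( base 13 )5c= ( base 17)49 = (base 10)77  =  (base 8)115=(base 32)2D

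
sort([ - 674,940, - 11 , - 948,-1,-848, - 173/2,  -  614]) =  [- 948, - 848,-674,  -  614, - 173/2, - 11, - 1, 940 ] 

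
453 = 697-244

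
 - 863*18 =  - 15534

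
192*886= 170112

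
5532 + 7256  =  12788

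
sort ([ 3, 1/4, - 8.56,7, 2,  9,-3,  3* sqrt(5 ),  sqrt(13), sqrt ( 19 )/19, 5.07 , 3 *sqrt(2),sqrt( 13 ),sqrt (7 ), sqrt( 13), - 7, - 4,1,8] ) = [ - 8.56, - 7, - 4, - 3, sqrt (19)/19,1/4,1, 2, sqrt ( 7 ),3, sqrt( 13), sqrt( 13), sqrt(13), 3 * sqrt( 2), 5.07,3*sqrt( 5), 7,8, 9 ] 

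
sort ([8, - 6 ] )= [-6, 8]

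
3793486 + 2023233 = 5816719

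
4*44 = 176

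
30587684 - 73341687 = -42754003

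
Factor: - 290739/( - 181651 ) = 597/373 = 3^1*199^1*373^(  -  1 )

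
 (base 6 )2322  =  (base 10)554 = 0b1000101010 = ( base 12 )3a2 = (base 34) ga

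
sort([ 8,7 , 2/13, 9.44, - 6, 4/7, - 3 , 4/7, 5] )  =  [ - 6, - 3, 2/13 , 4/7, 4/7,5,  7, 8, 9.44 ] 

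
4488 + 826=5314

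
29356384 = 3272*8972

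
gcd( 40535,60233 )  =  67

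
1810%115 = 85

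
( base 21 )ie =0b110001000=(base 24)g8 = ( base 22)HI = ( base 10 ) 392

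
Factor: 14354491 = 14354491^1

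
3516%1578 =360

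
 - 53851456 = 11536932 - 65388388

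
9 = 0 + 9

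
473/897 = 473/897 = 0.53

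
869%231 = 176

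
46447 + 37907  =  84354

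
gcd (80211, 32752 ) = 1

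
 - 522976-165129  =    -  688105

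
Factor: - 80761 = -80761^1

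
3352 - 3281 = 71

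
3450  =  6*575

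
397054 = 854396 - 457342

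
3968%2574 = 1394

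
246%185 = 61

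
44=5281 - 5237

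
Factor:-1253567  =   - 7^2*25583^1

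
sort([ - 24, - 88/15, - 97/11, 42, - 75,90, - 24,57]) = [ - 75, - 24 , - 24,-97/11 , - 88/15,42,57,90]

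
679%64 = 39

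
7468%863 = 564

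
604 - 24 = 580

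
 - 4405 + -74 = - 4479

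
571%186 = 13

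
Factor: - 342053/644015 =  - 5^(-1)*151^ ( - 1 )*401^1 = -  401/755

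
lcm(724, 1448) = 1448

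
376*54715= 20572840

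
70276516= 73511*956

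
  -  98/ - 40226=49/20113  =  0.00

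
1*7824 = 7824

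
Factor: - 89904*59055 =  - 5309280720 = -2^4 * 3^2*5^1 * 31^1*127^1 * 1873^1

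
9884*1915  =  18927860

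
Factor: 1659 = 3^1*7^1 * 79^1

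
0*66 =0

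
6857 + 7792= 14649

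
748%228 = 64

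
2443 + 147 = 2590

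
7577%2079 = 1340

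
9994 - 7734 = 2260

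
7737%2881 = 1975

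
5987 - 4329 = 1658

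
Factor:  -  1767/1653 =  - 29^ ( - 1 ) * 31^1 = -31/29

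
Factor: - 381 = - 3^1*127^1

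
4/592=1/148 =0.01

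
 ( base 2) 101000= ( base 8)50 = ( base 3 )1111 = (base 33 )17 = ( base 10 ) 40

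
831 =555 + 276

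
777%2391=777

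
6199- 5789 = 410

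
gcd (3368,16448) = 8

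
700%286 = 128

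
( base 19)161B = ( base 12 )52a7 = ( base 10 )9055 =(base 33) 8ad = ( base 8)21537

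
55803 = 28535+27268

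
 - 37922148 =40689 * ( - 932 ) 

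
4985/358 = 13 + 331/358 = 13.92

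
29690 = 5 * 5938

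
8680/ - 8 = -1085 + 0/1   =  - 1085.00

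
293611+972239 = 1265850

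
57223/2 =57223/2 = 28611.50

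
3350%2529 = 821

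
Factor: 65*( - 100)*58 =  - 377000=- 2^3 * 5^3* 13^1*29^1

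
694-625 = 69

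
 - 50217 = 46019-96236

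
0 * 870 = 0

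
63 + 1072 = 1135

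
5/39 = 5/39 = 0.13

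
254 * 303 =76962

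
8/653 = 8/653 = 0.01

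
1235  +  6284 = 7519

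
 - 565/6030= - 1 + 1093/1206 = - 0.09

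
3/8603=3/8603=0.00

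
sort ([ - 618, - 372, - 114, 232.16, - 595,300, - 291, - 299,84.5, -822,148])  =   [ - 822,  -  618,-595,  -  372, - 299, - 291, - 114,84.5, 148, 232.16, 300]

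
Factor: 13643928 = 2^3 * 3^2 * 17^1 * 71^1*157^1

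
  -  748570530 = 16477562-765048092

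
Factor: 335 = 5^1*67^1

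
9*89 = 801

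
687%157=59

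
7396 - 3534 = 3862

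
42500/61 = 696 + 44/61 = 696.72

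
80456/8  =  10057= 10057.00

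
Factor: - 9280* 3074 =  - 28526720 = - 2^7* 5^1 * 29^2*53^1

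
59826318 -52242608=7583710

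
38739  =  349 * 111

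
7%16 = 7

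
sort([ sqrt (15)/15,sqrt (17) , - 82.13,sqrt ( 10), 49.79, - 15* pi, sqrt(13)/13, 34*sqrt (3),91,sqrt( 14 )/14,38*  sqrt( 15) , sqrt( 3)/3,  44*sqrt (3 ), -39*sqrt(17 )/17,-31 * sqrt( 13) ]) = [ - 31  *sqrt( 13) , - 82.13, - 15*pi,-39*sqrt( 17 ) /17 , sqrt( 15)/15, sqrt( 14 )/14,sqrt( 13)/13,sqrt( 3)/3,sqrt( 10),sqrt( 17) , 49.79, 34*sqrt(3),44*sqrt( 3), 91,38* sqrt(15 ) ]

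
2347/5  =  469+ 2/5=469.40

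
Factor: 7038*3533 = 24865254 = 2^1*3^2 * 17^1*23^1 * 3533^1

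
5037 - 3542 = 1495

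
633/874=633/874  =  0.72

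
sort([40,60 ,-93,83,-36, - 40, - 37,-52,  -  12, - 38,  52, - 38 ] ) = [-93 , - 52,  -  40, - 38,-38 ,-37 , - 36, - 12, 40 , 52, 60,83] 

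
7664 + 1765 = 9429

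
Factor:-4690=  - 2^1 * 5^1*7^1 * 67^1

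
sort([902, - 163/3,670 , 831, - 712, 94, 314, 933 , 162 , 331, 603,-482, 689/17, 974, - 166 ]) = [ - 712 , - 482, - 166, - 163/3, 689/17, 94, 162,  314, 331, 603, 670, 831 , 902,933, 974]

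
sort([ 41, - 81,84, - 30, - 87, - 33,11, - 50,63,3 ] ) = [ - 87, - 81, - 50, - 33,-30,3,11, 41,  63,84]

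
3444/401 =8+236/401 = 8.59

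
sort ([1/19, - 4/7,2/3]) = [-4/7, 1/19,2/3]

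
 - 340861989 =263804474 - 604666463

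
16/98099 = 16/98099 = 0.00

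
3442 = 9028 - 5586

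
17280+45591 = 62871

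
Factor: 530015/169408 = 2^( - 6 )*5^1*71^1*1493^1*2647^( - 1 )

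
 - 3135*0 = 0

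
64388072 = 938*68644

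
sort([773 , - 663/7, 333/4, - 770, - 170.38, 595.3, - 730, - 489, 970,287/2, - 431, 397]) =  [ - 770, - 730, - 489, - 431, - 170.38, - 663/7, 333/4, 287/2,397, 595.3, 773 , 970]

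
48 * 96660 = 4639680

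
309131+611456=920587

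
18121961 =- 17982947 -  -36104908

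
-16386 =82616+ - 99002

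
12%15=12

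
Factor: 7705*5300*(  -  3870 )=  - 2^3* 3^2*5^4*23^1 * 43^1*53^1*67^1 = - 158037255000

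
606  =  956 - 350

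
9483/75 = 126+11/25 =126.44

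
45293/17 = 45293/17  =  2664.29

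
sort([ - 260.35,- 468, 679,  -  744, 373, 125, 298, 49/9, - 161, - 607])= [ - 744 , - 607, - 468, - 260.35,-161,49/9, 125, 298, 373, 679]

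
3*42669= 128007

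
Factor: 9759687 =3^1 *7^1*464747^1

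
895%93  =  58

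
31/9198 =31/9198 = 0.00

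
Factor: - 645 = -3^1* 5^1*43^1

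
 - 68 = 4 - 72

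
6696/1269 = 248/47 = 5.28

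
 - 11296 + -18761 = -30057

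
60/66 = 10/11 = 0.91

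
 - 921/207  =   - 307/69 = - 4.45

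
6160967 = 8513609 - 2352642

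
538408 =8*67301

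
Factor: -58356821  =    -  1609^1 * 36269^1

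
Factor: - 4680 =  -2^3*3^2*5^1 * 13^1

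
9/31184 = 9/31184 = 0.00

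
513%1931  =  513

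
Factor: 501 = 3^1*167^1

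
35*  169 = 5915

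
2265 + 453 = 2718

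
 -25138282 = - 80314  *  313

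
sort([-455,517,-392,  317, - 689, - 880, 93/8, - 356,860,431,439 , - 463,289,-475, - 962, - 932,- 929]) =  [ - 962, - 932, - 929, - 880 , - 689, - 475, - 463,-455,-392,- 356,93/8, 289, 317,431  ,  439,517,860]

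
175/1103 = 175/1103 = 0.16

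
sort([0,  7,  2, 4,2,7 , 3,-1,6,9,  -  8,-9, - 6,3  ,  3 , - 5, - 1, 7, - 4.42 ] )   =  [ -9,-8,  -  6,-5, - 4.42,  -  1,  -  1, 0, 2, 2, 3, 3,3 , 4, 6, 7,7, 7, 9 ] 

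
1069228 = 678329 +390899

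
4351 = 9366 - 5015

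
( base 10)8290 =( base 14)3042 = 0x2062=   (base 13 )3A09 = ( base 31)8JD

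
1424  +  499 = 1923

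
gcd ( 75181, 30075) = 1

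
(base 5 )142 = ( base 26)1l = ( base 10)47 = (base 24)1n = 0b101111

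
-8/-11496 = 1/1437 = 0.00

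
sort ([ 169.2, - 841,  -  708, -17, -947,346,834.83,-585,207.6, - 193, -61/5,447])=[ - 947, - 841, - 708, - 585, - 193, - 17, - 61/5,169.2,207.6,346,447,  834.83]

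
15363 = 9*1707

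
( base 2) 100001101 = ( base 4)10031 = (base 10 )269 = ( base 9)328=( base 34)7V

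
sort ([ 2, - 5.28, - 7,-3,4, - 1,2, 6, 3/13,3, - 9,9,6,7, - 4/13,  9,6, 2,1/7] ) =[ - 9, - 7, - 5.28 , -3, - 1,-4/13,1/7, 3/13, 2,2,2,3,4, 6, 6,6,7,  9,9]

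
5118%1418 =864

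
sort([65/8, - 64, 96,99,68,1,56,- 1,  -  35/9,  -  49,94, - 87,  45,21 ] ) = [ - 87, - 64, - 49, - 35/9,-1,1,65/8,21,  45,56, 68,94,96, 99 ]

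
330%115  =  100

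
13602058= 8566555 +5035503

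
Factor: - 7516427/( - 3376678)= 2^( - 1 ) * 41^( - 1) * 41179^( - 1 )*7516427^1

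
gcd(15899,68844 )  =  1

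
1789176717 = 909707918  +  879468799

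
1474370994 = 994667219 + 479703775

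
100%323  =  100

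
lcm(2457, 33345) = 233415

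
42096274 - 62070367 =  - 19974093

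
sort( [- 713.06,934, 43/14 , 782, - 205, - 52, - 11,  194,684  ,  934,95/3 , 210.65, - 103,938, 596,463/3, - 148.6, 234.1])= [ - 713.06, - 205,- 148.6 , - 103  ,-52, - 11,43/14 , 95/3,463/3, 194, 210.65, 234.1, 596, 684,782, 934 , 934,938] 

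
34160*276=9428160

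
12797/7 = 12797/7 = 1828.14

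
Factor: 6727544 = 2^3 * 840943^1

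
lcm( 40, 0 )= 0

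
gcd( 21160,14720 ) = 920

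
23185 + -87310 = - 64125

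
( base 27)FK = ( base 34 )ch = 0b110101001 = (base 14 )225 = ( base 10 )425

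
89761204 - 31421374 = 58339830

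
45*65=2925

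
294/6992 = 147/3496 = 0.04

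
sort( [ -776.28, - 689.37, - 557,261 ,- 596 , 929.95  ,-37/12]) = [ - 776.28, - 689.37, - 596, - 557, - 37/12,261,929.95 ]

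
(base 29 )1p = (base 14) 3c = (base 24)26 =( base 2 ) 110110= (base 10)54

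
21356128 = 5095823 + 16260305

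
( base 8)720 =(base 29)G0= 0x1d0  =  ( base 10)464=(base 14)252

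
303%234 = 69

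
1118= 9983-8865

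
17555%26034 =17555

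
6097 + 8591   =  14688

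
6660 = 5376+1284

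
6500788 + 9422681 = 15923469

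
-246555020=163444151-409999171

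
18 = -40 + 58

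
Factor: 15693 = 3^1*5231^1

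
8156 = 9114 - 958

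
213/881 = 213/881 =0.24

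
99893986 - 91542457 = 8351529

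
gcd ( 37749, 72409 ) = 1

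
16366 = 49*334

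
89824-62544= 27280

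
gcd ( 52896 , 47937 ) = 1653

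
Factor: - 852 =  - 2^2*3^1 *71^1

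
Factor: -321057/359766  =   - 2^( - 1 )*3^1*47^1 * 79^( - 1) = - 141/158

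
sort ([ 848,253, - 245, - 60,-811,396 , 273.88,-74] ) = [ - 811, - 245,  -  74, - 60,253,273.88,396,  848] 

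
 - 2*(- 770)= 1540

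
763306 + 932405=1695711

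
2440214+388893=2829107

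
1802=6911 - 5109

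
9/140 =9/140 = 0.06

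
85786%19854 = 6370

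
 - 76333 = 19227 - 95560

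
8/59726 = 4/29863  =  0.00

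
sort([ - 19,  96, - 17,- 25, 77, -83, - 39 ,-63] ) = [-83, - 63,-39, - 25, - 19, - 17,  77, 96 ]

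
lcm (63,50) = 3150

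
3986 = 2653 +1333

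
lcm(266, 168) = 3192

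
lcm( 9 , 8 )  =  72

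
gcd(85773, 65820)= 3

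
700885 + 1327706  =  2028591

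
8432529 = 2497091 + 5935438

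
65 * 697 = 45305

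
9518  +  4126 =13644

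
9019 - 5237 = 3782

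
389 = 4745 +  - 4356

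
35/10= 7/2 = 3.50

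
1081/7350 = 1081/7350=0.15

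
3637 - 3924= - 287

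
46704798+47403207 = 94108005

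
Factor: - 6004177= -73^1*233^1*353^1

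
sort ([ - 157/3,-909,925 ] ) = [ - 909, - 157/3,925]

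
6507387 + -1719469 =4787918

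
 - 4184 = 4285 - 8469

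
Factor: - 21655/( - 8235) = 3^( - 3) * 71^1 = 71/27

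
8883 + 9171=18054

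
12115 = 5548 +6567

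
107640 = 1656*65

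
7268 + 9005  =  16273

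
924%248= 180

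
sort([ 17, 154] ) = [ 17, 154]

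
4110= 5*822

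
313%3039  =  313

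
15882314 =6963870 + 8918444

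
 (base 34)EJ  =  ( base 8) 757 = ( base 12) 353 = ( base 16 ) 1ef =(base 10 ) 495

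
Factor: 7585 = 5^1*37^1 * 41^1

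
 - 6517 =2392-8909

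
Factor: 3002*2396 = 2^3*19^1*79^1*599^1 = 7192792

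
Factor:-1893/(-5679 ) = 3^( - 1)  =  1/3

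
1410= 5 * 282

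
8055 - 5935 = 2120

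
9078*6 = 54468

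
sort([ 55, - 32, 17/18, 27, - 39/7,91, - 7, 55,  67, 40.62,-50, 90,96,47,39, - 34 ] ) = [ - 50,  -  34, - 32, - 7,  -  39/7, 17/18, 27, 39, 40.62, 47, 55, 55, 67,90,91,96]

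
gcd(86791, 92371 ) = 1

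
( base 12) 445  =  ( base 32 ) jl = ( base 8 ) 1165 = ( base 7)1556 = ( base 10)629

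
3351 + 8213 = 11564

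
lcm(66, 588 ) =6468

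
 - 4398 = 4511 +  - 8909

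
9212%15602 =9212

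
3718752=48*77474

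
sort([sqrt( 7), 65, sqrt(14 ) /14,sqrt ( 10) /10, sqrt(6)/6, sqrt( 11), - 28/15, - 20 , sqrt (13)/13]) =[-20,-28/15, sqrt(14)/14, sqrt( 13) /13, sqrt(10)/10,sqrt( 6)/6, sqrt(7), sqrt( 11),65 ] 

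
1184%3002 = 1184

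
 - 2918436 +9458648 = 6540212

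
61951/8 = 61951/8  =  7743.88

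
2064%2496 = 2064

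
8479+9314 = 17793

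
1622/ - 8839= - 1622/8839=- 0.18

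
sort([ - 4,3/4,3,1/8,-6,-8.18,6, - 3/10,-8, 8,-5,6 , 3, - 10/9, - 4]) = [ - 8.18, - 8, - 6,-5, -4, - 4,  -  10/9, - 3/10, 1/8,3/4,3,3, 6,6,8]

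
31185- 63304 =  - 32119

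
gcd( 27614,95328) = 2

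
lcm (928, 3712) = 3712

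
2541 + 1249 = 3790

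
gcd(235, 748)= 1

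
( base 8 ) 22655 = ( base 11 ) 7279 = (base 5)302040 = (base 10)9645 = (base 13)450c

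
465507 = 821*567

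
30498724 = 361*84484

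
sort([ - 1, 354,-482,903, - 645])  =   [-645, - 482,  -  1, 354, 903] 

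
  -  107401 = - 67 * 1603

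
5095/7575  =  1019/1515 = 0.67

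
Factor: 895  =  5^1*179^1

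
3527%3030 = 497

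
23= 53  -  30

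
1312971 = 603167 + 709804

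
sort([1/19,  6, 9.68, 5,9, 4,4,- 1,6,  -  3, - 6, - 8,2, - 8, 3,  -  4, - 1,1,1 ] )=[  -  8, - 8, - 6,- 4, - 3,  -  1, - 1,1/19,1,1,2,3,4,4,5,6,6,  9,9.68]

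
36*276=9936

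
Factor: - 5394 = -2^1*3^1 * 29^1*31^1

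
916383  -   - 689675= 1606058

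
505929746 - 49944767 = 455984979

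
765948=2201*348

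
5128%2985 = 2143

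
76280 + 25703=101983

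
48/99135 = 16/33045 = 0.00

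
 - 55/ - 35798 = 55/35798 = 0.00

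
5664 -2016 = 3648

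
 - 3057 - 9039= - 12096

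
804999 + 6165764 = 6970763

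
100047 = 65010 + 35037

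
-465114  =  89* ( - 5226)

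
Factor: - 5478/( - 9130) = 3/5 = 3^1*5^( - 1 )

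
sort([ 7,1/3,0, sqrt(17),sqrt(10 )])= [0, 1/3,sqrt( 10), sqrt( 17 ),7 ]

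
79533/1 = 79533  =  79533.00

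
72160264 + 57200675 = 129360939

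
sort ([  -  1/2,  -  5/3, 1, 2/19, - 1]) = [-5/3, - 1, - 1/2,2/19,1 ] 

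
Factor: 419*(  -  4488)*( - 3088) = 2^7*3^1*11^1*17^1 * 193^1*419^1 = 5806897536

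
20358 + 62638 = 82996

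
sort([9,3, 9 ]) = [ 3, 9, 9 ]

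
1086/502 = 543/251=2.16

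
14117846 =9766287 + 4351559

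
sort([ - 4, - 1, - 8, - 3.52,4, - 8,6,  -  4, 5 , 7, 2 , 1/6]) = [ - 8, - 8, - 4, - 4, - 3.52, - 1 , 1/6,2,  4,  5 , 6, 7]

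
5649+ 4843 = 10492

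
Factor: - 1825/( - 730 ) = 2^(  -  1)*5^1 =5/2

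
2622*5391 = 14135202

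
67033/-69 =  - 972 + 35/69 = -971.49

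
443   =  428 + 15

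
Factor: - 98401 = - 19^1*5179^1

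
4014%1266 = 216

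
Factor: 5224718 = 2^1*1433^1*1823^1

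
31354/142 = 220 + 57/71 = 220.80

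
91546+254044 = 345590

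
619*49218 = 30465942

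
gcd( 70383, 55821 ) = 2427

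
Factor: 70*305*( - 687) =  - 14667450 = - 2^1*3^1*5^2*7^1*61^1 * 229^1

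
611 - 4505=-3894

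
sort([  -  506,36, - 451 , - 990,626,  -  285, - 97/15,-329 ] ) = [-990,- 506, - 451,  -  329 , - 285,-97/15,36 , 626]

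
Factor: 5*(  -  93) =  - 3^1*5^1* 31^1 = - 465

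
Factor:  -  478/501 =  - 2^1*3^( - 1)*167^( - 1)*239^1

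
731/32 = 22 + 27/32=22.84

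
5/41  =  5/41=0.12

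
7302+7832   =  15134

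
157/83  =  157/83 = 1.89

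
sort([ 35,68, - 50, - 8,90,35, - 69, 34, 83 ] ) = [  -  69, - 50, - 8,34,35,35,68,  83 , 90] 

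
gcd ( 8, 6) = 2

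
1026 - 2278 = -1252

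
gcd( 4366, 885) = 59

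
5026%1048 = 834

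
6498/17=6498/17 =382.24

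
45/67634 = 45/67634  =  0.00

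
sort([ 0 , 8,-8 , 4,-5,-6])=[ - 8, - 6,-5, 0,  4, 8 ] 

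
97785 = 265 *369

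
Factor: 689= 13^1*53^1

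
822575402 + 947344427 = 1769919829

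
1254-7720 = - 6466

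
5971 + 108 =6079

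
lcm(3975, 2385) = 11925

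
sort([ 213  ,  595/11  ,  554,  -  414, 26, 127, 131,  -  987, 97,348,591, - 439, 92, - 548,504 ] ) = [ - 987, - 548 ,-439,-414, 26,595/11, 92,  97,127,  131,213, 348,504, 554, 591 ]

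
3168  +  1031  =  4199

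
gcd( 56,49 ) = 7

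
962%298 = 68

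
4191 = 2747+1444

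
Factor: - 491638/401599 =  - 2^1*7^1*11^( - 2)*3319^( - 1 ) * 35117^1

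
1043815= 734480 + 309335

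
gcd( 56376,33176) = 232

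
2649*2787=7382763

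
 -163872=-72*2276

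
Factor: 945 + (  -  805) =140 = 2^2 * 5^1*7^1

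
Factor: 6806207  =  53^2*2423^1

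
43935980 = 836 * 52555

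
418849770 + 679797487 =1098647257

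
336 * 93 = 31248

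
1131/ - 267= - 377/89=- 4.24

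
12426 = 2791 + 9635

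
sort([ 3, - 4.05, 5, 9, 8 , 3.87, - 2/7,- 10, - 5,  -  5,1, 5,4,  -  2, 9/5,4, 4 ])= [ - 10, - 5, - 5, - 4.05, - 2, -2/7 , 1,  9/5, 3, 3.87, 4, 4,4, 5,5, 8, 9 ]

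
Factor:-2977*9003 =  - 3^1*13^1*229^1*3001^1 = -26801931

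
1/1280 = 1/1280  =  0.00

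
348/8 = 87/2 = 43.50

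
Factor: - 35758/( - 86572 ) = 2^( - 1)*19^1*23^( - 1 ) = 19/46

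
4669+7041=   11710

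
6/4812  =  1/802= 0.00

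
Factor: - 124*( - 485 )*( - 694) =-41737160   =  - 2^3*5^1*31^1 * 97^1 * 347^1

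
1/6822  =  1/6822 = 0.00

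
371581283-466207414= - 94626131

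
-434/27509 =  - 434/27509 =- 0.02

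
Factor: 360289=360289^1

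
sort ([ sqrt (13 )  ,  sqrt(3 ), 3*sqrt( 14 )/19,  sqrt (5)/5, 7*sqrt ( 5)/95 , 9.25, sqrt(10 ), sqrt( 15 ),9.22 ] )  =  [7*sqrt( 5) /95, sqrt(5)/5,  3 * sqrt( 14) /19, sqrt( 3 ),sqrt (10 ),  sqrt (13),sqrt (15), 9.22, 9.25]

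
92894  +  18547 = 111441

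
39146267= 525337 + 38620930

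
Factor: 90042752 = 2^7*703459^1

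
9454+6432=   15886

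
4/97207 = 4/97207 = 0.00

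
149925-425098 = -275173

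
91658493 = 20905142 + 70753351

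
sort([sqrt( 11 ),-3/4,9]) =[ - 3/4 , sqrt( 11 ), 9]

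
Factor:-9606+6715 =-7^2*59^1 = -2891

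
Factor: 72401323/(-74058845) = -5^(  -  1 )*7^( - 4 )*31^(-1)*199^( - 1)*72401323^1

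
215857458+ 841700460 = 1057557918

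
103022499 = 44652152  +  58370347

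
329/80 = 4 +9/80 = 4.11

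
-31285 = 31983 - 63268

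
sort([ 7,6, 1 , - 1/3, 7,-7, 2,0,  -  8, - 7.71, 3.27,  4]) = [  -  8, - 7.71, - 7,  -  1/3, 0,1,2 , 3.27, 4,6,7,7 ] 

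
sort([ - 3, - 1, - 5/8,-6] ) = [-6,- 3, - 1, - 5/8] 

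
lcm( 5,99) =495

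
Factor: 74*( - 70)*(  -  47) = 243460=2^2*5^1 * 7^1* 37^1 * 47^1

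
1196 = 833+363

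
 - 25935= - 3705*7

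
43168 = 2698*16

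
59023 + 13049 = 72072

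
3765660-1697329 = 2068331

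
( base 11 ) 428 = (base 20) 15e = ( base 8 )1002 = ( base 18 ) 1aa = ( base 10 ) 514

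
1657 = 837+820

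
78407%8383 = 2960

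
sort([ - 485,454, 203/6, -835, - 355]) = [ - 835,-485, - 355,203/6,454] 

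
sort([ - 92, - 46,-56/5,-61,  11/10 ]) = [ - 92,  -  61, - 46, - 56/5, 11/10] 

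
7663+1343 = 9006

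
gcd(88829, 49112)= 1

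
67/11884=67/11884= 0.01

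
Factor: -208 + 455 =13^1*19^1 = 247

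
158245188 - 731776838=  - 573531650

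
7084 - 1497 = 5587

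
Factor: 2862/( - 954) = -3 = - 3^1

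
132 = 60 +72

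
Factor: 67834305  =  3^2 * 5^1 * 7^1*11^1 * 19577^1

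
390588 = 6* 65098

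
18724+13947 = 32671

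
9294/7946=4647/3973 = 1.17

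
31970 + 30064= 62034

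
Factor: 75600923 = 43^1*1758161^1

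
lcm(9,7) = 63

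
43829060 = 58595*748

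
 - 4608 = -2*2304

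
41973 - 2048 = 39925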